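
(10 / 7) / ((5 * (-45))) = -2 / 315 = -0.01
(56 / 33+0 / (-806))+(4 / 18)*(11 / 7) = 1418 / 693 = 2.05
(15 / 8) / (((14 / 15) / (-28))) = -225 / 4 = -56.25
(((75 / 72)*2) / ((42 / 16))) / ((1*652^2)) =25 / 13390776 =0.00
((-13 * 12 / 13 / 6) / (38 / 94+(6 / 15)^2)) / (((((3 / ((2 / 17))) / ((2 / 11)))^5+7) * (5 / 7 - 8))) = 16844800 / 1878875532263929797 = 0.00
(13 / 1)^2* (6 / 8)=507 / 4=126.75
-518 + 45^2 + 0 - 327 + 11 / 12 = 14171 / 12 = 1180.92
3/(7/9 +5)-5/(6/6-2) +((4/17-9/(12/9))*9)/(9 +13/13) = -0.34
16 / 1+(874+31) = 921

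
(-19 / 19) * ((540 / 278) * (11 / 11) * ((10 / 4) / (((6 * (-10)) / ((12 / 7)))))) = 135 / 973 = 0.14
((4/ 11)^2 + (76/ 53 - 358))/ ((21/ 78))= -59431060/ 44891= -1323.90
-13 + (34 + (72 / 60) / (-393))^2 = 490286499 / 429025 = 1142.79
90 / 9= 10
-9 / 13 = -0.69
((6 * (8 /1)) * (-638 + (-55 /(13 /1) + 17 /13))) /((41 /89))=-35594304 /533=-66781.06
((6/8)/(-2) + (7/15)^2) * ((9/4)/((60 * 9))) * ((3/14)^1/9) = -283/18144000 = -0.00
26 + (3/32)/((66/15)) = 18319/704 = 26.02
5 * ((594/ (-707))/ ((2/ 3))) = -4455/ 707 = -6.30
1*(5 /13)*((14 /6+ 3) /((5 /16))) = 256 /39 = 6.56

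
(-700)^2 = 490000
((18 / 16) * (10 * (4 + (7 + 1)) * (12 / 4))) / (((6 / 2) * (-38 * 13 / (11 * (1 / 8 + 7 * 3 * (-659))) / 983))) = 161610935805 / 3952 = 40893455.42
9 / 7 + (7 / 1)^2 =50.29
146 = 146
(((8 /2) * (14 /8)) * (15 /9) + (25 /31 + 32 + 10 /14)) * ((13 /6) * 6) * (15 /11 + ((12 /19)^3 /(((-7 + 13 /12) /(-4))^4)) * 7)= 423314220705237667 /416051044589873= 1017.46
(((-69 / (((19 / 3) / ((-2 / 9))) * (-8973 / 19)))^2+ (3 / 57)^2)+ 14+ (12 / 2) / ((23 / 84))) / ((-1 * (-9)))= 24010234389509 / 6016624153983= 3.99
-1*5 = -5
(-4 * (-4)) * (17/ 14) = 136/ 7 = 19.43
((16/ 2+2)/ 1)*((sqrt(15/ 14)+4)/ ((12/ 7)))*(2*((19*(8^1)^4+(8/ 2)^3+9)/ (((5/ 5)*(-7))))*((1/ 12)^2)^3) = -389485/ 2239488 - 389485*sqrt(210)/ 125411328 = -0.22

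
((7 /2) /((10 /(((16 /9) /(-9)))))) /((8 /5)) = -0.04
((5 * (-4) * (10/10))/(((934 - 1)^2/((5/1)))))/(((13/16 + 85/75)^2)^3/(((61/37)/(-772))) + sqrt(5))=94369592228865638400000000000000 * sqrt(5)/530690615269086481768424190920591823741779161 + 2398584931367181213793576550400000000/530690615269086481768424190920591823741779161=0.00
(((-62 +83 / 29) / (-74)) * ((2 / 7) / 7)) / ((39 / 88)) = 3080 / 41847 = 0.07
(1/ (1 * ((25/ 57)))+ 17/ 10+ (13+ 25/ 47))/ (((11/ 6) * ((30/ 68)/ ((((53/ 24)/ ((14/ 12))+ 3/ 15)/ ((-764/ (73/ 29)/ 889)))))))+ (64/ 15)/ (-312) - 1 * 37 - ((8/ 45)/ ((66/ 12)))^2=-169.74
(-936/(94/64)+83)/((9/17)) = -442867/423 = -1046.97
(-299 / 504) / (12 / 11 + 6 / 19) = -0.42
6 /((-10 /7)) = -21 /5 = -4.20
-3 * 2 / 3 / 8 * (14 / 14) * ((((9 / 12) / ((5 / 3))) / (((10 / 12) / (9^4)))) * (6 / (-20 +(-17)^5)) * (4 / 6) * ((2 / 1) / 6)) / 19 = 59049 / 1348883150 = 0.00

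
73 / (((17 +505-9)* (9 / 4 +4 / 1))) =292 / 12825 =0.02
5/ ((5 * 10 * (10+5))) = 1/ 150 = 0.01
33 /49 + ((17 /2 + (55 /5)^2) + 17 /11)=141993 /1078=131.72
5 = 5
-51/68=-3/4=-0.75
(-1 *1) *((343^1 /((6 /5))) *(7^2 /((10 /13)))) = -218491 /12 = -18207.58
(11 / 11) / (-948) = -1 / 948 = -0.00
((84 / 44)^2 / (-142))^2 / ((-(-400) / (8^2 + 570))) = 61650477 / 59044224800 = 0.00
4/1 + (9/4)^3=985/64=15.39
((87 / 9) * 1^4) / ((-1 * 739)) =-29 / 2217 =-0.01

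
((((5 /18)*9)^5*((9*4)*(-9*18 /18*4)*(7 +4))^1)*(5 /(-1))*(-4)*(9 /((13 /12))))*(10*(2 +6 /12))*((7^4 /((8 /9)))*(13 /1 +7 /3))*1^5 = -3113671197656250 /13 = -239513169050480.77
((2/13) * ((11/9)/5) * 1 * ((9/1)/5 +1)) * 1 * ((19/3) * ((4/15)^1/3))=23408/394875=0.06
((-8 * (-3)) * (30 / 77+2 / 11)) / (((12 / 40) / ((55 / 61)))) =17600 / 427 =41.22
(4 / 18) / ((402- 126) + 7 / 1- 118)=2 / 1485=0.00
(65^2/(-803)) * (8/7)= -33800/5621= -6.01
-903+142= -761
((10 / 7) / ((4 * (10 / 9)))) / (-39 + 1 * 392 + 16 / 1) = 1 / 1148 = 0.00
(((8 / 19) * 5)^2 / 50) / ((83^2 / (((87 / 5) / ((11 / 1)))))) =2784 / 136781095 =0.00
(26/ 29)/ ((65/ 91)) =182/ 145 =1.26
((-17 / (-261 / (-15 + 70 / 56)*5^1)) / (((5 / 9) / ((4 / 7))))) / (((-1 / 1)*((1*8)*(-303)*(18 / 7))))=-187 / 6326640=-0.00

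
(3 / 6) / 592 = 1 / 1184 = 0.00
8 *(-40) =-320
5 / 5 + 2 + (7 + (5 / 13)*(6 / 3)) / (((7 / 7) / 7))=746 / 13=57.38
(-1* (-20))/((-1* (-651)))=20/651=0.03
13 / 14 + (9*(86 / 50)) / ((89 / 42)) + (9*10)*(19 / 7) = 7865981 / 31150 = 252.52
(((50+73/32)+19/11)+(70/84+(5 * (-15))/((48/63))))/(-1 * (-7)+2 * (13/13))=-46037/9504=-4.84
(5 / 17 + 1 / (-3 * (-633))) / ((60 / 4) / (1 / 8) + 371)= 9512 / 15850953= 0.00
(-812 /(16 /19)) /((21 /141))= -25897 /4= -6474.25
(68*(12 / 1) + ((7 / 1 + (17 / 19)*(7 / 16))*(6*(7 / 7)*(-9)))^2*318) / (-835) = -585245108631 / 9645920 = -60672.81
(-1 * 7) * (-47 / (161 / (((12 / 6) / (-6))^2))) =47 / 207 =0.23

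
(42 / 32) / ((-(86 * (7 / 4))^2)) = -3 / 51772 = -0.00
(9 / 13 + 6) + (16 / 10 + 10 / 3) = 2267 / 195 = 11.63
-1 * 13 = -13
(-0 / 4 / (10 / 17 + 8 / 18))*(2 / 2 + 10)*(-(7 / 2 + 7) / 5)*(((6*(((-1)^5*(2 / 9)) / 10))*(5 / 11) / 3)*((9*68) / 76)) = 0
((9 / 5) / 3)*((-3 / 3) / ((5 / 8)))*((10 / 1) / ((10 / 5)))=-24 / 5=-4.80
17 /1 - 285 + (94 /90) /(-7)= -84467 /315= -268.15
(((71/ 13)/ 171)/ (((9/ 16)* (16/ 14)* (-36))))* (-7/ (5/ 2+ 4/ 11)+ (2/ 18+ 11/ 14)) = 355/ 166212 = 0.00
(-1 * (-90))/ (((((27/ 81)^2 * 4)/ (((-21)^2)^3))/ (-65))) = -2257793135325/ 2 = -1128896567662.50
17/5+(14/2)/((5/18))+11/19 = 2772/95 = 29.18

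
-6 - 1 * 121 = -127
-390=-390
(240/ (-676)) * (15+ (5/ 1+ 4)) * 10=-14400/ 169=-85.21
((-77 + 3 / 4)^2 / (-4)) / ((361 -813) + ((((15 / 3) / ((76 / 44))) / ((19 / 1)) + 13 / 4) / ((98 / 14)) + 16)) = 9402967 / 2817392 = 3.34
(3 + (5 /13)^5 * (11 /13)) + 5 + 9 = 82090128 /4826809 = 17.01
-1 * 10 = -10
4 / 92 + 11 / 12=265 / 276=0.96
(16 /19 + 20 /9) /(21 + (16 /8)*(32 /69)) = 0.14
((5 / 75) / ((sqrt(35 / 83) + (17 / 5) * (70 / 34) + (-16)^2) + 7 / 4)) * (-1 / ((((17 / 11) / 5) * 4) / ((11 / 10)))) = -322289 / 1438545610 + 22 * sqrt(2905) / 2157818415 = -0.00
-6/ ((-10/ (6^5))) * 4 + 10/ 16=746521/ 40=18663.02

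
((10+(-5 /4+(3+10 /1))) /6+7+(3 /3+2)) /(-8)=-109 /64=-1.70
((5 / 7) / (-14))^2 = 25 / 9604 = 0.00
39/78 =1/2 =0.50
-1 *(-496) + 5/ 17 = 8437/ 17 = 496.29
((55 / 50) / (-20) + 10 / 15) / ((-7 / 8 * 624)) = -367 / 327600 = -0.00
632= 632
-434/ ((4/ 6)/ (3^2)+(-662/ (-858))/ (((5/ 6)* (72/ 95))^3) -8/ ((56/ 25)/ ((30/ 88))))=-2252105856/ 9958687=-226.14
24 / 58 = 12 / 29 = 0.41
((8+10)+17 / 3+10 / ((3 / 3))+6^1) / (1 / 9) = 357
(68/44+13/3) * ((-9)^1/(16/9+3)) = -5238/473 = -11.07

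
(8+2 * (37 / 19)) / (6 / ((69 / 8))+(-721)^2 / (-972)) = -5052456 / 226875029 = -0.02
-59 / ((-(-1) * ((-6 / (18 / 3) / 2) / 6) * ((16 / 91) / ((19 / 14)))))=43719 / 8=5464.88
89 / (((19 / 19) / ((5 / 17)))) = 445 / 17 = 26.18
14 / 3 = 4.67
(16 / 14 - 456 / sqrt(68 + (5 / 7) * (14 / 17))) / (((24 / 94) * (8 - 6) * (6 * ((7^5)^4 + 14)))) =47 / 10053825553499113890 - 893 * sqrt(19822) / 558226695018093656940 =-0.00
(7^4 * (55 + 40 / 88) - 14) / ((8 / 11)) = 183057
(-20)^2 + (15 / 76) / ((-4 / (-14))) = 60905 / 152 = 400.69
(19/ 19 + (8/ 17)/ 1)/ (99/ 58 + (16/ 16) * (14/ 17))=290/ 499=0.58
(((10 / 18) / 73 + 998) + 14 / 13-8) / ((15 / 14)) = 118507942 / 128115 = 925.01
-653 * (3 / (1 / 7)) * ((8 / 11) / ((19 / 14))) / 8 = -191982 / 209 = -918.57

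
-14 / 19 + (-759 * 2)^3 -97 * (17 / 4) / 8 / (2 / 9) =-4253524302587 / 1216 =-3497964064.63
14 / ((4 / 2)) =7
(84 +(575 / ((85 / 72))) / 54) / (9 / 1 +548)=4744 / 28407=0.17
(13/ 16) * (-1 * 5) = -65/ 16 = -4.06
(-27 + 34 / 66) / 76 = -23 / 66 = -0.35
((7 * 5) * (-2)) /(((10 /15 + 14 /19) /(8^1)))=-399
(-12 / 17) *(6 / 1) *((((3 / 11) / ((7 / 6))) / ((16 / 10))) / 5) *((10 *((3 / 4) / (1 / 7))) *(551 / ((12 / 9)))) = -2008395 / 748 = -2685.02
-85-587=-672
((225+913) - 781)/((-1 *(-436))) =0.82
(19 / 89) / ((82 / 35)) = 665 / 7298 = 0.09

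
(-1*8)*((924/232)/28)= -33/29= -1.14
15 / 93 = 5 / 31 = 0.16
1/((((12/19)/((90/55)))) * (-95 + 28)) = -57/1474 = -0.04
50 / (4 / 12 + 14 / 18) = 45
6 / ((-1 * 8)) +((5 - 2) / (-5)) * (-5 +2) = 21 / 20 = 1.05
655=655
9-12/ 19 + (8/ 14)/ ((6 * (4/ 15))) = 8.73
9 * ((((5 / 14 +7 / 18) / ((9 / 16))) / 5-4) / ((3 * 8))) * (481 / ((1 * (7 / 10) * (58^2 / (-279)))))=39469417 / 494508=79.82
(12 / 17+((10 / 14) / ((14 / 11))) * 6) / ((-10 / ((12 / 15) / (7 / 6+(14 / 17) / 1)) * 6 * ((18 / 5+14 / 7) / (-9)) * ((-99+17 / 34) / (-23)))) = 0.01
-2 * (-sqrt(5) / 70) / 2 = sqrt(5) / 70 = 0.03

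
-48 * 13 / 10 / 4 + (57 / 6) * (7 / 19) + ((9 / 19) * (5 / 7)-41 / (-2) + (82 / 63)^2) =3933617 / 377055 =10.43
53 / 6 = 8.83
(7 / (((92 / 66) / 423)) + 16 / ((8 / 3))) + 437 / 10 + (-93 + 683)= 317848 / 115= 2763.90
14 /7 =2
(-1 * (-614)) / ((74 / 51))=15657 / 37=423.16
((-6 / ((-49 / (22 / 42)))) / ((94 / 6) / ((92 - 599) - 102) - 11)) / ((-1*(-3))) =-957 / 493528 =-0.00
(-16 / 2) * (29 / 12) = -58 / 3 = -19.33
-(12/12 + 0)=-1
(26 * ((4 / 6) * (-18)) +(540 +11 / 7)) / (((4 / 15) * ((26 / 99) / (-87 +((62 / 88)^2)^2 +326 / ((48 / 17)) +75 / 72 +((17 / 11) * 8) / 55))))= 24370494923889 / 248055808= 98246.02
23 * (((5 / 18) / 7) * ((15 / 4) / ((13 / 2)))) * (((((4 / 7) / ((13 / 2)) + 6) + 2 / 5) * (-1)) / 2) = -14145 / 8281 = -1.71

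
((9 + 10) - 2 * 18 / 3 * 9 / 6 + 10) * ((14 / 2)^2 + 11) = 660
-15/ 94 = -0.16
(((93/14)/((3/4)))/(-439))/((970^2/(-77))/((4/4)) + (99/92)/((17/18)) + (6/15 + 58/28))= 666655/403642050147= 0.00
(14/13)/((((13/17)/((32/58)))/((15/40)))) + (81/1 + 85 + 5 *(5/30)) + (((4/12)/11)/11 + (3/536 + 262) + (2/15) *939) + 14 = 2709748826893/4767888840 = 568.33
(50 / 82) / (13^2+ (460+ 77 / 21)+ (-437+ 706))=15 / 22181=0.00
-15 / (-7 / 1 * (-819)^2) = 0.00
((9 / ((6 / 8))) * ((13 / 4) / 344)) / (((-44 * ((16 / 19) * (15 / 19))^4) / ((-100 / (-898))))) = -220786319533 / 150318061977600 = -0.00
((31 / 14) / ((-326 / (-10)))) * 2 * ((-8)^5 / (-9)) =5079040 / 10269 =494.60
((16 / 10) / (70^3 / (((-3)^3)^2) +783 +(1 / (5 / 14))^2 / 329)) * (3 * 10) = 41115600 / 1073743637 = 0.04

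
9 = 9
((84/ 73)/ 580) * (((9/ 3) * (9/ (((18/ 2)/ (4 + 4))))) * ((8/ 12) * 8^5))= 11010048/ 10585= 1040.16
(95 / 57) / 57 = 5 / 171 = 0.03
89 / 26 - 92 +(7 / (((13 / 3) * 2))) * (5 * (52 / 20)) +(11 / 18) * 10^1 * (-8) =-14855 / 117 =-126.97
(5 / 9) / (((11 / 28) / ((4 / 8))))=70 / 99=0.71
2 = 2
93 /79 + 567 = 44886 /79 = 568.18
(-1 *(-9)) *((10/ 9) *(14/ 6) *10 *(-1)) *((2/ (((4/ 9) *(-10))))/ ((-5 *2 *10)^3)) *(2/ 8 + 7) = -0.00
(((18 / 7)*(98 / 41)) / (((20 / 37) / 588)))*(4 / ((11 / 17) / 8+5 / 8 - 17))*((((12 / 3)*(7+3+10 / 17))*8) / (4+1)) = -6315853824 / 56785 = -111223.98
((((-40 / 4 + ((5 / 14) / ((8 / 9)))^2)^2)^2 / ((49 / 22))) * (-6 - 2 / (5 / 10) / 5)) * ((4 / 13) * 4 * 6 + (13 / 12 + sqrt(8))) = -11461625392239990605408375 / 47315656298993811456 - 8676476451355026953375 * sqrt(2) / 151652744548057088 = -323148.58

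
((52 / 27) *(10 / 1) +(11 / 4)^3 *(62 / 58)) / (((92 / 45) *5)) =4.06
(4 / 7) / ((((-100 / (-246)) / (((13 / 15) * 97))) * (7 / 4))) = 413608 / 6125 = 67.53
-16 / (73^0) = -16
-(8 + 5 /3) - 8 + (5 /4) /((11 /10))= -1091 /66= -16.53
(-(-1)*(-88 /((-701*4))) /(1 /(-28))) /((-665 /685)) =12056 /13319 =0.91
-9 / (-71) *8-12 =-780 / 71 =-10.99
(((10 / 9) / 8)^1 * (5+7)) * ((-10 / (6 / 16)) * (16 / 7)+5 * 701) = 361625 / 63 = 5740.08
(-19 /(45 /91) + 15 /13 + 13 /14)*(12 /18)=-297623 /12285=-24.23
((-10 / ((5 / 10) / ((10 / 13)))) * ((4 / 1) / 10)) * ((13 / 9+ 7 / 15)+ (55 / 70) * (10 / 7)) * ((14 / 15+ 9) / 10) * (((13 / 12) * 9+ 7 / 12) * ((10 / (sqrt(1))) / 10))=-247171928 / 1289925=-191.62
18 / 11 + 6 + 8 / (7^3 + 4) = 7.66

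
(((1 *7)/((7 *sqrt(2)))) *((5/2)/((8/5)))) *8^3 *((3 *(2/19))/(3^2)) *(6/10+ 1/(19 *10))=12.01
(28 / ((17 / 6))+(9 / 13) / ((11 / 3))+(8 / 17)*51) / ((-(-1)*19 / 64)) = 5300928 / 46189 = 114.77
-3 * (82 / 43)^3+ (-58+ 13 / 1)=-5231919 / 79507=-65.80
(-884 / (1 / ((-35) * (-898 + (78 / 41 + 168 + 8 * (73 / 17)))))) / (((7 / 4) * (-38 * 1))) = 251440800 / 779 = 322773.81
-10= -10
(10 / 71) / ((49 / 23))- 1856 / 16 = -403334 / 3479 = -115.93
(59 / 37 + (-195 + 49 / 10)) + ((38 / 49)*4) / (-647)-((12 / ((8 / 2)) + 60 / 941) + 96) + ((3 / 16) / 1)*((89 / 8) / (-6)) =-406795324025403 / 1412868289280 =-287.92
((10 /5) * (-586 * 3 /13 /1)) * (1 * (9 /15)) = -10548 /65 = -162.28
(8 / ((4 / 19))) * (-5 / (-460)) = 19 / 46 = 0.41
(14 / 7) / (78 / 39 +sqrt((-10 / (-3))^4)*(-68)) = -9 / 3391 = -0.00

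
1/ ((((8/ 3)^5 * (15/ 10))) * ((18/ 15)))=135/ 32768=0.00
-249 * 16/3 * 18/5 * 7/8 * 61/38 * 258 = -164588004/95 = -1732505.31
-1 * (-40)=40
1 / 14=0.07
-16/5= -3.20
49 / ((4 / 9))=441 / 4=110.25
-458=-458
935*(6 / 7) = 5610 / 7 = 801.43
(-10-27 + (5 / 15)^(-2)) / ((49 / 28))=-16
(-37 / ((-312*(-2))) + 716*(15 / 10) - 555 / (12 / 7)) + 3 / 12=468275 / 624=750.44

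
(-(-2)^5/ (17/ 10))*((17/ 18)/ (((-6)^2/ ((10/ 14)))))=200/ 567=0.35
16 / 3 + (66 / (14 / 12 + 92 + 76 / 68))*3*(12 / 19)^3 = 1160104112 / 197889009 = 5.86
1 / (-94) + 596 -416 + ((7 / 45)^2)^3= 179.99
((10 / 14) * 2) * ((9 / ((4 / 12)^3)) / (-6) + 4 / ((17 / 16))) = -6245 / 119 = -52.48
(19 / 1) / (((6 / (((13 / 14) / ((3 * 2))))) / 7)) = 247 / 72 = 3.43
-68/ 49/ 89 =-68/ 4361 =-0.02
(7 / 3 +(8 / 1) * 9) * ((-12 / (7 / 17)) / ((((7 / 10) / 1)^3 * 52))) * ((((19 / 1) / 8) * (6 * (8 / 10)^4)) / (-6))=118.15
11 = 11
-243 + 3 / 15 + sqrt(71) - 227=-2349 / 5 + sqrt(71)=-461.37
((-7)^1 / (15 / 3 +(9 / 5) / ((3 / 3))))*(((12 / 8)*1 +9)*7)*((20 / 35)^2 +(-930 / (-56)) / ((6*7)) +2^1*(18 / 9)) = -194355 / 544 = -357.27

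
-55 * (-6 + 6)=0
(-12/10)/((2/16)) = -48/5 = -9.60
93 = 93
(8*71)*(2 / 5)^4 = 9088 / 625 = 14.54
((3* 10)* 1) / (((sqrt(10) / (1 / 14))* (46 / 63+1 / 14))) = 27* sqrt(10) / 101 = 0.85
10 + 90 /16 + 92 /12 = 559 /24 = 23.29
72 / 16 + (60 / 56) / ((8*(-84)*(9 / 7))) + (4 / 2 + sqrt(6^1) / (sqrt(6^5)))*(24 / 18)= 87121 / 12096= 7.20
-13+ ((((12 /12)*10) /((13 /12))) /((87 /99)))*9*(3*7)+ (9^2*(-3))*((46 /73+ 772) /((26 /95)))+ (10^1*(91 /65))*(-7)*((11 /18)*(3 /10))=-564773957359 /825630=-684052.13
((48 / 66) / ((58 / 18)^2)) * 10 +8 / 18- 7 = -487489 / 83259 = -5.86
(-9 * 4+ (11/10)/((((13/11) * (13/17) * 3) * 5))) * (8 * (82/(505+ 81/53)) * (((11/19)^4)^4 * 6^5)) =-942623227954783786964859199872/16358139923494305995229216175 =-57.62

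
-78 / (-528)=13 / 88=0.15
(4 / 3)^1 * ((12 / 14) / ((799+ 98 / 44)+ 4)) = 176 / 124005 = 0.00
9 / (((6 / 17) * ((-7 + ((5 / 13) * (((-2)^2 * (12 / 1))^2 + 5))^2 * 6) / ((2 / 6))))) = 2873 / 1599441934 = 0.00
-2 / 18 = -1 / 9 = -0.11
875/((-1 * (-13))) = 875/13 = 67.31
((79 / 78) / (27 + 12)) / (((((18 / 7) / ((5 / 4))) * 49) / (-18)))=-395 / 85176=-0.00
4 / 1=4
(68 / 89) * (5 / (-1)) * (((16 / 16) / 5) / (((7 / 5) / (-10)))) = 3400 / 623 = 5.46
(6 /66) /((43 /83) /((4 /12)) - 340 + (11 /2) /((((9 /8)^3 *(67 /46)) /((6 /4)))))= -0.00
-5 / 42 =-0.12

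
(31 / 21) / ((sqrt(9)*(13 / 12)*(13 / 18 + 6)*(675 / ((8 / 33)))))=1984 / 81756675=0.00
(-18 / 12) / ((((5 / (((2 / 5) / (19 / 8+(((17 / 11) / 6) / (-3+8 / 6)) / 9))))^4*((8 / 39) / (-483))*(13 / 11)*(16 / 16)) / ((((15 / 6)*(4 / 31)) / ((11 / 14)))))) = 47890392659214336 / 29451074347724823875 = 0.00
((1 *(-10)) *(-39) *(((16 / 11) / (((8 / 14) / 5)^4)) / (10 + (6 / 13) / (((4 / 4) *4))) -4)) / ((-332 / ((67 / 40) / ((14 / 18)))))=-456595465833 / 215146624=-2122.25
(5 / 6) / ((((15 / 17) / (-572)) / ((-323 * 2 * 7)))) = 21985964 / 9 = 2442884.89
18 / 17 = 1.06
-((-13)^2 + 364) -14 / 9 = -4811 / 9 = -534.56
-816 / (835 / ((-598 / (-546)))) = -6256 / 5845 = -1.07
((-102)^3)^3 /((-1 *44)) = 298773142155577728 /11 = 27161194741416157.09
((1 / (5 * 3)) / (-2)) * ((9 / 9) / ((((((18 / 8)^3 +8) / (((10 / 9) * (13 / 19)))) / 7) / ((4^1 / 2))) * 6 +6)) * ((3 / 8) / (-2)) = 364 / 986073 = 0.00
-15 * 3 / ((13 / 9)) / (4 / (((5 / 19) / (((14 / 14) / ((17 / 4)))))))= -8.71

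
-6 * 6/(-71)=36/71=0.51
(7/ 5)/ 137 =7/ 685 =0.01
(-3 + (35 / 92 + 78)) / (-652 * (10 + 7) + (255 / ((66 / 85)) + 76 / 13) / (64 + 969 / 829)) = -53576862625 / 7874339647602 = -0.01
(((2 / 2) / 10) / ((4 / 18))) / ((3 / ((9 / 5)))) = 27 / 100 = 0.27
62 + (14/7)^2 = 66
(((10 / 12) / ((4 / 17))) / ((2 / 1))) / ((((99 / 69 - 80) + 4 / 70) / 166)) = -5679275 / 1516776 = -3.74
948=948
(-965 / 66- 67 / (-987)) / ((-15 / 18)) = 316011 / 18095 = 17.46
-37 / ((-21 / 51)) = 629 / 7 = 89.86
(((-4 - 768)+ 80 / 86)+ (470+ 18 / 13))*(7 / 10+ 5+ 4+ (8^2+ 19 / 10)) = -63324072 / 2795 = -22656.20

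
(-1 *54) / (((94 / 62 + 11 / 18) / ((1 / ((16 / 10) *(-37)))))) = 37665 / 87838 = 0.43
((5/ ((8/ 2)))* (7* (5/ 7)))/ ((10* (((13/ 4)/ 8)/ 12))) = 240/ 13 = 18.46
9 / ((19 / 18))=162 / 19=8.53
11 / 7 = 1.57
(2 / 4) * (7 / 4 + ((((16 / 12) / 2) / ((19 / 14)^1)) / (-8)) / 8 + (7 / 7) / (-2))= 0.62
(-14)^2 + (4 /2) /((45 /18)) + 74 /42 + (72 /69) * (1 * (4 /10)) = 96107 /483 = 198.98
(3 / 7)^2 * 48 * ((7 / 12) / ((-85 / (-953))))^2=2724627 / 7225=377.11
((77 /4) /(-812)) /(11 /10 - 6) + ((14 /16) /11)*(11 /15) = 2693 /42630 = 0.06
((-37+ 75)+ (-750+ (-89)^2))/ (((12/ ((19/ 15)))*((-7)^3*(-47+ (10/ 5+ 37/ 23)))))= 350037/ 6846280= 0.05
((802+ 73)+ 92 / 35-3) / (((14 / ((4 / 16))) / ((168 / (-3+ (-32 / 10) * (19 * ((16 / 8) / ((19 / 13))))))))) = -91836 / 3017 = -30.44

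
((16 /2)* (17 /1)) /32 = 17 /4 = 4.25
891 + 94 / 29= 25933 / 29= 894.24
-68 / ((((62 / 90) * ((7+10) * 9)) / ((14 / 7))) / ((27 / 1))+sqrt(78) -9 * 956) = 4957200 * sqrt(78) / 5394246751609+42642073080 / 5394246751609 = 0.01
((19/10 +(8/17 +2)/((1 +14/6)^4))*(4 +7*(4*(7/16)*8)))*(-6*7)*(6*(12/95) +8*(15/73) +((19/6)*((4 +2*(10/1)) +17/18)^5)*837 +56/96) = -85155817158128027934234493/404449200000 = -210547621699160.31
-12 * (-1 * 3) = 36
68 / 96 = 17 / 24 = 0.71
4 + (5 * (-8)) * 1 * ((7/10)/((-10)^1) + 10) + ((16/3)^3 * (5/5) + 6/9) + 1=-32377/135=-239.83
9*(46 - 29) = 153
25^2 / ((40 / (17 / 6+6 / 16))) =9625 / 192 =50.13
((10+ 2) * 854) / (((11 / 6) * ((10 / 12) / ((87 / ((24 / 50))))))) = 1215785.45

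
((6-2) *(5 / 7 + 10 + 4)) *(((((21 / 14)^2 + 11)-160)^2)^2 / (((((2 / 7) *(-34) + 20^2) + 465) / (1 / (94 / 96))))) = 36686888890149 / 1125556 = 32594459.00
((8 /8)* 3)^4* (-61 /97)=-4941 /97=-50.94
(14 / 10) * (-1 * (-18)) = 126 / 5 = 25.20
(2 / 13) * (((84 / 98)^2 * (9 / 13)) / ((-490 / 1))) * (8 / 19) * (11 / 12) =-2376 / 38548055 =-0.00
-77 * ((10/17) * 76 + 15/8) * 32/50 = -2295.51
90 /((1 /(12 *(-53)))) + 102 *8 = -56424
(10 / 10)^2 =1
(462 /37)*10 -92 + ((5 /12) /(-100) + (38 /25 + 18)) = 2325703 /44400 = 52.38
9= 9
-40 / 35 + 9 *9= 79.86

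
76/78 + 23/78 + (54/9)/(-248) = 1.25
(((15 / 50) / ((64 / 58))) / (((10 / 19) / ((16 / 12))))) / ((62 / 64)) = 551 / 775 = 0.71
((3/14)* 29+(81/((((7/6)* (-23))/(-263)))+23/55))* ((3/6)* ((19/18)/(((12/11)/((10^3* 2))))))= 6734284475/8694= 774589.89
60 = 60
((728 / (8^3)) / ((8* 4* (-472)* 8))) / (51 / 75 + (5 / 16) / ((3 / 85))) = -6825 / 5529755648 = -0.00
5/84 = 0.06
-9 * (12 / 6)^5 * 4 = -1152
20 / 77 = 0.26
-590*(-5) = 2950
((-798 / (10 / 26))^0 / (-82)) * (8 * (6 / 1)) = -24 / 41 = -0.59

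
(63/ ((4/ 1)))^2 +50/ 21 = 250.44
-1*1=-1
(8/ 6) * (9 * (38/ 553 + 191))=1267932/ 553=2292.82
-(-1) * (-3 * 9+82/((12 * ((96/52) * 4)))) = -15019/576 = -26.07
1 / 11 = 0.09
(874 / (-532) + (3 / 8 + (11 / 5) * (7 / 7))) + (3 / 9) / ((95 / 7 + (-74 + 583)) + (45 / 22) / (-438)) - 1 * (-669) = 6611893835033 / 9869488440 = 669.93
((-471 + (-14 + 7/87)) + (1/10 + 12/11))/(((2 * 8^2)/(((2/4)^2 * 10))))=-4629283/489984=-9.45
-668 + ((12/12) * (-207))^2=42181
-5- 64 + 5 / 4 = -271 / 4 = -67.75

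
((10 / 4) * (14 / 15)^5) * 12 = 1075648 / 50625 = 21.25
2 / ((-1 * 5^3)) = -2 / 125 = -0.02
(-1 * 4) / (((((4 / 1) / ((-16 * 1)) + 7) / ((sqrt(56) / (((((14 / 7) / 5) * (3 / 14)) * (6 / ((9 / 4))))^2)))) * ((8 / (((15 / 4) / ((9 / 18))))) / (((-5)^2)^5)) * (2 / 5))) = -299072265625 * sqrt(14) / 576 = -1942753388.64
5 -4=1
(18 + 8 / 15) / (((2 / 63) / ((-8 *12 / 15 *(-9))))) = 840672 / 25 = 33626.88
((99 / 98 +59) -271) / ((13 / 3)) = -62031 / 1274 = -48.69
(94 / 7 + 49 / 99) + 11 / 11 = 10342 / 693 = 14.92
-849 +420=-429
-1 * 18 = -18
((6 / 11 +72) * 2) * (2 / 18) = 532 / 33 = 16.12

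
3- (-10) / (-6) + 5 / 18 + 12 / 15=2.41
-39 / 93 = -13 / 31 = -0.42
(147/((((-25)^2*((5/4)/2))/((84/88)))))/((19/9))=0.17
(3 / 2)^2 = 9 / 4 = 2.25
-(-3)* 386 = 1158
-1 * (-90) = 90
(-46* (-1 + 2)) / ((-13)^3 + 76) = 46 / 2121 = 0.02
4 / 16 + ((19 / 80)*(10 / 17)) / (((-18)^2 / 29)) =11567 / 44064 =0.26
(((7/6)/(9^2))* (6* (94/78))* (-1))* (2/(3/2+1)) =-1316/15795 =-0.08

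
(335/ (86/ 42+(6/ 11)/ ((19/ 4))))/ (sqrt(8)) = 1470315*sqrt(2)/ 37964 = 54.77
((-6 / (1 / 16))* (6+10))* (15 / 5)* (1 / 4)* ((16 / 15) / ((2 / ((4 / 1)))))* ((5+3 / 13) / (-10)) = 417792 / 325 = 1285.51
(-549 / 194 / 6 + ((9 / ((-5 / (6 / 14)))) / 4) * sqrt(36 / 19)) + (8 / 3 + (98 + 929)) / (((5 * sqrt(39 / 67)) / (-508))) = -1569212 * sqrt(2613) / 585-183 / 388-81 * sqrt(19) / 1330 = -137119.05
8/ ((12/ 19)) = 38/ 3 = 12.67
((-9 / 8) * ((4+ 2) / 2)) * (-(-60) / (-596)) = 405 / 1192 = 0.34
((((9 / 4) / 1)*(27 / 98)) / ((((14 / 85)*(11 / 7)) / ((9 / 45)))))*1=4131 / 8624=0.48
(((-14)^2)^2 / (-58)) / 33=-19208 / 957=-20.07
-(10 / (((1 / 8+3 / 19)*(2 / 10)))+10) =-8030 / 43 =-186.74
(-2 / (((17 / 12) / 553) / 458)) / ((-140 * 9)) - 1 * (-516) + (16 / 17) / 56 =1427638 / 1785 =799.80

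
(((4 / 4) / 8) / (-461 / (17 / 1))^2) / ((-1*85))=-17 / 8500840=-0.00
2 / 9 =0.22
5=5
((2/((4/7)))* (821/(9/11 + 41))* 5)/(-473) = -5747/7912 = -0.73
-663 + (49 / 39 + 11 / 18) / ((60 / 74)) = -4638091 / 7020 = -660.70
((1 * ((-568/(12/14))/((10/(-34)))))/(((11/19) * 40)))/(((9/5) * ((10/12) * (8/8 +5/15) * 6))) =160531/19800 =8.11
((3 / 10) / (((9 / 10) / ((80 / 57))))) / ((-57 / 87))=-2320 / 3249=-0.71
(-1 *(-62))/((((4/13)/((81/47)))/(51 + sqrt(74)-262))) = -6887673/94 + 32643 *sqrt(74)/94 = -70285.82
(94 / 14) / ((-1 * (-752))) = 1 / 112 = 0.01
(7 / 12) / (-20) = -7 / 240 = -0.03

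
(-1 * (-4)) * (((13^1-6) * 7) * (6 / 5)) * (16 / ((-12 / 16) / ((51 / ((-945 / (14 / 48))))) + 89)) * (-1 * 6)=-1919232 / 11615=-165.24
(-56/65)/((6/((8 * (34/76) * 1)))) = -1904/3705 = -0.51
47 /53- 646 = -34191 /53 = -645.11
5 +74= 79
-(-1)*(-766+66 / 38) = -14521 / 19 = -764.26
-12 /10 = -6 /5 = -1.20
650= 650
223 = 223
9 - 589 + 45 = -535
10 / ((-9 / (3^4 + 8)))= -890 / 9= -98.89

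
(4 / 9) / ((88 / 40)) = 20 / 99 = 0.20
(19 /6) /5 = 19 /30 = 0.63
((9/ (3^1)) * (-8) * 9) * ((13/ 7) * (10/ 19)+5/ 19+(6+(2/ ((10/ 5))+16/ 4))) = -351648/ 133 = -2643.97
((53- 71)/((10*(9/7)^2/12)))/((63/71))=-1988/135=-14.73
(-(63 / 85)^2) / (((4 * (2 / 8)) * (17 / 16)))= -63504 / 122825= -0.52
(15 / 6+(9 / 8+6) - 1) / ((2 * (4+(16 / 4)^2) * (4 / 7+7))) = 483 / 16960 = 0.03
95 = 95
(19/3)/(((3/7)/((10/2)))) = 665/9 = 73.89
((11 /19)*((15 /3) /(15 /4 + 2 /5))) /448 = 275 /176624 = 0.00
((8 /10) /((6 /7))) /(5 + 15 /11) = 11 /75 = 0.15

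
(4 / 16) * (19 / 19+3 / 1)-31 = -30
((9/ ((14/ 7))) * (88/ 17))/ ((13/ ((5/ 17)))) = 1980/ 3757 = 0.53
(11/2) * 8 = 44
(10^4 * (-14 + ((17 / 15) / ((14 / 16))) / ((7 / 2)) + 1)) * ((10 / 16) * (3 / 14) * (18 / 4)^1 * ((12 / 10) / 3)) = -10443375 / 343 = -30447.16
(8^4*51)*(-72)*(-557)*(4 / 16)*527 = 1103744212992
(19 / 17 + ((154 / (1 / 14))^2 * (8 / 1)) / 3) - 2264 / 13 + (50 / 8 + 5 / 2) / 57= 624578900435 / 50388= 12395389.78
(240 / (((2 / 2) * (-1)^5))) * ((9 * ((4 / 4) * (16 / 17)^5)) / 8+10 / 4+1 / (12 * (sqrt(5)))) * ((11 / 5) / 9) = -832355128 / 4259571 - 44 * sqrt(5) / 45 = -197.59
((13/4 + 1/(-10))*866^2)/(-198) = -1312423/110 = -11931.12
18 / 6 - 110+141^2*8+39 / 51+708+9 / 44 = 119418177 / 748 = 159649.97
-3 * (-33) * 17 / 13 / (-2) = -1683 / 26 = -64.73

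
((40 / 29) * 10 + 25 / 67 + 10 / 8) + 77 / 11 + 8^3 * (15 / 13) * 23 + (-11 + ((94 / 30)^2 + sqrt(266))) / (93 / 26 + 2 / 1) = 26 * sqrt(266) / 145 + 1546975697531 / 113665500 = 13612.82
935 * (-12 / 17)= -660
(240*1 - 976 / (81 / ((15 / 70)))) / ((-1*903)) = -0.26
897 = 897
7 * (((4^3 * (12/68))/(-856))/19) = -168/34561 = -0.00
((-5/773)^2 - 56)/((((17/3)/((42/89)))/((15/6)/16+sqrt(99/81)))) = -1405387158 * sqrt(11)/904061377 - 10540403685/14464982032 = -5.88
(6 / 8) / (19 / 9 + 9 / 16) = 108 / 385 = 0.28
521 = 521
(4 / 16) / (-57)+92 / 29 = 3.17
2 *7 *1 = 14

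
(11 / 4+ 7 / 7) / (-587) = -0.01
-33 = -33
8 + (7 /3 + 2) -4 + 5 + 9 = 67 /3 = 22.33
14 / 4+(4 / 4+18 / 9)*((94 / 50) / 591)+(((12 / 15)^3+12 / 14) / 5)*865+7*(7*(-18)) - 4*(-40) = -166041509 / 344750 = -481.63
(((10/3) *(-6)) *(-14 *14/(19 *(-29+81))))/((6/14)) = 6860/741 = 9.26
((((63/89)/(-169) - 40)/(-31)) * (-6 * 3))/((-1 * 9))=2.58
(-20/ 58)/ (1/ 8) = -2.76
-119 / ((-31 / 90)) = 10710 / 31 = 345.48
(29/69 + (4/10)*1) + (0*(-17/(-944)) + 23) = 8218/345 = 23.82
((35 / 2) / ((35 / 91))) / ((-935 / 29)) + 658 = 656.59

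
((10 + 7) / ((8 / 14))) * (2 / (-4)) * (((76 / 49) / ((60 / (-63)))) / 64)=969 / 2560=0.38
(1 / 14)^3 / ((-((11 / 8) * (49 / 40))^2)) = -12800 / 99648703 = -0.00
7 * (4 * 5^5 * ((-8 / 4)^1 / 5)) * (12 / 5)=-84000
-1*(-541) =541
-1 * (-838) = 838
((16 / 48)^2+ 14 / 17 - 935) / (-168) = 2552 / 459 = 5.56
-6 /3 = -2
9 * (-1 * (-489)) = 4401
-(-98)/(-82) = -49/41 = -1.20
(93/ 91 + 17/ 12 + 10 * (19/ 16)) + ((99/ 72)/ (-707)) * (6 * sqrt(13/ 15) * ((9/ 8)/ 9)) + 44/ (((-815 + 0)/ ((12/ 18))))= 8471217/ 593320- 11 * sqrt(195)/ 113120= 14.28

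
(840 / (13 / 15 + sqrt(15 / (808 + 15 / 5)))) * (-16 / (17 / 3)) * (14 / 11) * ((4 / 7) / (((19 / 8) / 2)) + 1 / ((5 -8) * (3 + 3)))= -180487725600 / 118744813 + 256788000 * sqrt(12165) / 118744813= -1281.45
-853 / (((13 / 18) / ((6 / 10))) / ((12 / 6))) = -92124 / 65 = -1417.29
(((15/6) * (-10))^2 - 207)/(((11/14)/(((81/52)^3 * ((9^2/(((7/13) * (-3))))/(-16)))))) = 272629233/43264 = 6301.53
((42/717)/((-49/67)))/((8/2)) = -67/3346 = -0.02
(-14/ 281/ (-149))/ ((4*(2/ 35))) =245/ 167476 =0.00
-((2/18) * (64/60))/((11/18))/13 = -0.01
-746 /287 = -2.60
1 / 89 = 0.01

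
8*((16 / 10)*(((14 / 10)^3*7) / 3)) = 153664 / 1875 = 81.95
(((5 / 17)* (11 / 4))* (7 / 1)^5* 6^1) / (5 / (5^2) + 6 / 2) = 13865775 / 544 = 25488.56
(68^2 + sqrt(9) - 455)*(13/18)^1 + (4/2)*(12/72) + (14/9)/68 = 922121/306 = 3013.47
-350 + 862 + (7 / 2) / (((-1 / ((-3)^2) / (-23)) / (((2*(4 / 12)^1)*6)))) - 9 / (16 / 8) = 6811 / 2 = 3405.50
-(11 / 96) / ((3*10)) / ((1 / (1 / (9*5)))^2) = -11 / 5832000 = -0.00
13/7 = 1.86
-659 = -659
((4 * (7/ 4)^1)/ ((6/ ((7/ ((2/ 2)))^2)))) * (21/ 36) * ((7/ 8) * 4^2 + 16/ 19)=112847/ 228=494.94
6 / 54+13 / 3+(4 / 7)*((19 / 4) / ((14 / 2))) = 2131 / 441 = 4.83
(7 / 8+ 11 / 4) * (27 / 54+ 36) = 2117 / 16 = 132.31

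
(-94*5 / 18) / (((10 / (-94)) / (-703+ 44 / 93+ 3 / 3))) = -144119578 / 837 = -172185.88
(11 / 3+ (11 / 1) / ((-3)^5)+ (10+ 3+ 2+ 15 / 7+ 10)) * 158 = 8268140 / 1701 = 4860.75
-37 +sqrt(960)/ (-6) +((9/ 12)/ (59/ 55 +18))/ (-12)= -621063/ 16784 - 4*sqrt(15)/ 3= -42.17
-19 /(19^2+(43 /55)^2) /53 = -57475 /57975322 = -0.00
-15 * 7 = -105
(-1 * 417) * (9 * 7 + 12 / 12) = -26688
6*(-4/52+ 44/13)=19.85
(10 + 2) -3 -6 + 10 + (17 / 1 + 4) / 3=20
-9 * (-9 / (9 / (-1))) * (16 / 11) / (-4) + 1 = 47 / 11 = 4.27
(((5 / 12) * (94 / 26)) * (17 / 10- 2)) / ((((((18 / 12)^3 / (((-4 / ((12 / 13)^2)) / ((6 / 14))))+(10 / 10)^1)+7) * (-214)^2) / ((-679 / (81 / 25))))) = 72602075 / 270035014896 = 0.00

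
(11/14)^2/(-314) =-121/61544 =-0.00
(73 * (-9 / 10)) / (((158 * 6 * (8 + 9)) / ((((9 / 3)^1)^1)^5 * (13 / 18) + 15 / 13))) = -1005867 / 1396720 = -0.72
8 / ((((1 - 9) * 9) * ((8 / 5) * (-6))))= 0.01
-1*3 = -3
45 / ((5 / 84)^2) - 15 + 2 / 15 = 190289 / 15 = 12685.93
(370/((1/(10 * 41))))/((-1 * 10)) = -15170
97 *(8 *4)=3104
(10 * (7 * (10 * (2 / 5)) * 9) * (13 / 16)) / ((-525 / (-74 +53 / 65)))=14271 / 50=285.42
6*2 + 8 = 20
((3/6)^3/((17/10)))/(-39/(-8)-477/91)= -910/4539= -0.20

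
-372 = -372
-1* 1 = -1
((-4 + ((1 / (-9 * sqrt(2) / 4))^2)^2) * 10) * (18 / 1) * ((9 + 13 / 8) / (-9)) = 5563250 / 6561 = 847.93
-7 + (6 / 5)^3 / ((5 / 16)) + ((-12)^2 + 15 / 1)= 98456 / 625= 157.53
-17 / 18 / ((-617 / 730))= 6205 / 5553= 1.12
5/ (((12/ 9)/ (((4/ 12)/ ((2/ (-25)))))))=-125/ 8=-15.62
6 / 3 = 2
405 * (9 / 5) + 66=795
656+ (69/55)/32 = 1154629/1760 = 656.04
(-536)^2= 287296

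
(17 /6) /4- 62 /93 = 1 /24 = 0.04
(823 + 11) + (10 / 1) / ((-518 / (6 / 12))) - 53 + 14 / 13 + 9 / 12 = 10542983 / 13468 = 782.82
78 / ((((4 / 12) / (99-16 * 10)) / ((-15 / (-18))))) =-11895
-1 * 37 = -37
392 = 392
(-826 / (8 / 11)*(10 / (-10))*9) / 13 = 40887 / 52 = 786.29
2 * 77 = 154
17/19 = 0.89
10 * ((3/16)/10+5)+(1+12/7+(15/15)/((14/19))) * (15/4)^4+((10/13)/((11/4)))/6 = 1315169893/1537536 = 855.38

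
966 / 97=9.96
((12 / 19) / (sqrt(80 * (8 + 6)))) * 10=3 * sqrt(70) / 133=0.19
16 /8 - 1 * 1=1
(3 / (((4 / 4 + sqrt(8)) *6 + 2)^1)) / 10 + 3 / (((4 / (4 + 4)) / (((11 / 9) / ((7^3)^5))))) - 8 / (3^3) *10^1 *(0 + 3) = -15210508854781883 / 1709122143579480 + 9 *sqrt(2) / 560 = -8.88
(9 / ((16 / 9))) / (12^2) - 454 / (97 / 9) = -1045143 / 24832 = -42.09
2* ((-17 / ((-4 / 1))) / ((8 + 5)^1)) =17 / 26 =0.65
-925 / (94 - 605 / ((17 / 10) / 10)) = 15725 / 58902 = 0.27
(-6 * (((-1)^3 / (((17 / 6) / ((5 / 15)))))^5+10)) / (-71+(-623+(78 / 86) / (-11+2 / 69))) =2773059662628 / 32078949888845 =0.09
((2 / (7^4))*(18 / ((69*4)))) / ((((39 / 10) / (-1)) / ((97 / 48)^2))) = -47045 / 827019648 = -0.00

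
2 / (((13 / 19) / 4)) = 152 / 13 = 11.69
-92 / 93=-0.99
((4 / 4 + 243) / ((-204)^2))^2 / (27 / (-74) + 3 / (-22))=-1514447 / 22081616064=-0.00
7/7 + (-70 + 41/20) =-1339/20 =-66.95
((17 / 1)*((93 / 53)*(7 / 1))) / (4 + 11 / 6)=9486 / 265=35.80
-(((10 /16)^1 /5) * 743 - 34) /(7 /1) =-471 /56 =-8.41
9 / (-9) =-1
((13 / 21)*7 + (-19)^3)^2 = 422878096 / 9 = 46986455.11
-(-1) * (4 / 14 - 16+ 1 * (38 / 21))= -292 / 21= -13.90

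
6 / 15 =2 / 5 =0.40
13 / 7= 1.86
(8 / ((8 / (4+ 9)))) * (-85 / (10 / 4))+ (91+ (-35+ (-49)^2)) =2015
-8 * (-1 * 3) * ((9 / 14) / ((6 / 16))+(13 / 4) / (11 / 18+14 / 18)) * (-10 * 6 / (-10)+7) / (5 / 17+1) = 171054 / 175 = 977.45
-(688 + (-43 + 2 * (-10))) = -625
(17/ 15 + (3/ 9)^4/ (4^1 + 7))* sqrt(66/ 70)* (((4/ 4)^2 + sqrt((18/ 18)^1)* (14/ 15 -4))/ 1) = -22382* sqrt(1155)/ 334125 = -2.28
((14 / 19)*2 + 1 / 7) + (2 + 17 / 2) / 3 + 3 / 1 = 2159 / 266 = 8.12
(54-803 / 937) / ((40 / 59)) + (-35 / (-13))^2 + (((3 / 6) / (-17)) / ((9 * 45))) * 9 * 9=9220488653 / 107680040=85.63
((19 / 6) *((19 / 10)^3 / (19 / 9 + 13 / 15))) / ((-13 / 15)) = -1172889 / 139360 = -8.42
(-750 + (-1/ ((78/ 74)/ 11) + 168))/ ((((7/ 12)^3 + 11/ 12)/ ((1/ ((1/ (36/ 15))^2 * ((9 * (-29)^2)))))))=-42587136/ 105339455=-0.40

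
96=96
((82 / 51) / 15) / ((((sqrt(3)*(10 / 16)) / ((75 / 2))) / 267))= 29192*sqrt(3) / 51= 991.41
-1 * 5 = -5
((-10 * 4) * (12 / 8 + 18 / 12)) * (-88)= 10560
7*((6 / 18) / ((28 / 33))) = 11 / 4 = 2.75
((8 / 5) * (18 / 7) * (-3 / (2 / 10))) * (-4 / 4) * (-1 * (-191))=82512 / 7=11787.43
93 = 93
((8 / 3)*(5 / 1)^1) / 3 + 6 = 94 / 9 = 10.44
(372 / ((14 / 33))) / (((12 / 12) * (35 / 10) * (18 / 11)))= 7502 / 49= 153.10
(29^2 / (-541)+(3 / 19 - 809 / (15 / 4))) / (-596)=8369546 / 22973565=0.36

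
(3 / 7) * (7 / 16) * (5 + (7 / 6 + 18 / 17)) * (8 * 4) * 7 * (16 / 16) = 5159 / 17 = 303.47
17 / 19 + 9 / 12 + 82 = 6357 / 76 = 83.64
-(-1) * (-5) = -5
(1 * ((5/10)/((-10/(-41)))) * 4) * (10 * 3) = 246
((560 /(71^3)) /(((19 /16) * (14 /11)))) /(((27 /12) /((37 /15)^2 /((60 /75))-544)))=-135943808 /550825029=-0.25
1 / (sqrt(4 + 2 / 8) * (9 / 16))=0.86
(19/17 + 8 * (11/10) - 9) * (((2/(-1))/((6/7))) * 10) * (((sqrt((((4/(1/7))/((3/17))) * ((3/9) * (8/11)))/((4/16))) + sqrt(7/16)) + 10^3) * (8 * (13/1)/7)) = -5408000/17 - 43264 * sqrt(2618)/561 - 1352 * sqrt(7)/17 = -322273.99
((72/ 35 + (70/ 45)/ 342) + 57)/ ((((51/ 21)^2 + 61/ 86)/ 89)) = 170450798924/ 214251885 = 795.56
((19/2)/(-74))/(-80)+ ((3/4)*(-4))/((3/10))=-118381/11840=-10.00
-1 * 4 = -4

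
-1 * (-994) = 994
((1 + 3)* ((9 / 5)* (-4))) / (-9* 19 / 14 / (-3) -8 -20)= 2016 / 1675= 1.20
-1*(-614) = 614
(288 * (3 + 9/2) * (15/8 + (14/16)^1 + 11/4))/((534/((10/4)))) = 4950/89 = 55.62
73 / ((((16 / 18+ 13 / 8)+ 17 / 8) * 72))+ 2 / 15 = 1763 / 5010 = 0.35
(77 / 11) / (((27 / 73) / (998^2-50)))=508932494 / 27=18849351.63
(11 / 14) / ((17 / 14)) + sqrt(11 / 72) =sqrt(22) / 12 + 11 / 17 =1.04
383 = 383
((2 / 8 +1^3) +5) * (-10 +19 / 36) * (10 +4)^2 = -417725 / 36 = -11603.47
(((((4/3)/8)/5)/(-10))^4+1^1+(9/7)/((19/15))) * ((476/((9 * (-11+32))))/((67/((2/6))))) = 36903600002261/1461626775000000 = 0.03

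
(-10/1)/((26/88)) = -440/13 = -33.85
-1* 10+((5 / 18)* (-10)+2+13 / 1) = 20 / 9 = 2.22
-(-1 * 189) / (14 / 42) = 567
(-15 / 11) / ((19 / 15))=-225 / 209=-1.08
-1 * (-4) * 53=212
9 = 9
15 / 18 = 5 / 6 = 0.83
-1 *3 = -3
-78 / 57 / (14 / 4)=-52 / 133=-0.39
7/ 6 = 1.17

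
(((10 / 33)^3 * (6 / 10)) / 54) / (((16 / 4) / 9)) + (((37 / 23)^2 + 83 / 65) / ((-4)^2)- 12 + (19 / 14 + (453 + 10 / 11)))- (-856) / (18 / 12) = 35089876815767 / 34599424860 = 1014.18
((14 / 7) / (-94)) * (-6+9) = -3 / 47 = -0.06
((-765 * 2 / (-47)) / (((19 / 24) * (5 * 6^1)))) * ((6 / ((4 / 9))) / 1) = 16524 / 893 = 18.50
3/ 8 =0.38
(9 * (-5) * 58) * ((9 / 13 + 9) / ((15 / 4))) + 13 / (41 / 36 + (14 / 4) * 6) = -6745.26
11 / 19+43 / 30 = 1147 / 570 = 2.01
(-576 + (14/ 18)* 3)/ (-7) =1721/ 21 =81.95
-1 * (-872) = 872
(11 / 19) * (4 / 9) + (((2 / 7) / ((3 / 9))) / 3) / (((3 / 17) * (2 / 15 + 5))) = 0.57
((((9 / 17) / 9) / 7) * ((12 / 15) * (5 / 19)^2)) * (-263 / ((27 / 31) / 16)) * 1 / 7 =-2608960 / 8119251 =-0.32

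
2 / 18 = 0.11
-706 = -706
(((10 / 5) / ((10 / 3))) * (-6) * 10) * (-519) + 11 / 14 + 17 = 261825 / 14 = 18701.79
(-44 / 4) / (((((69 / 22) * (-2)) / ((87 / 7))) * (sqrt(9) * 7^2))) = 3509 / 23667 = 0.15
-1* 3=-3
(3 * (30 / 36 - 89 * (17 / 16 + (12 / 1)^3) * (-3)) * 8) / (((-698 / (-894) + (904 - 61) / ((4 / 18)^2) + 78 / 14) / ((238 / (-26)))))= -16502376632910 / 2778581143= -5939.14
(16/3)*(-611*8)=-78208/3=-26069.33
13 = 13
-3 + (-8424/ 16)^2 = 1108797/ 4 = 277199.25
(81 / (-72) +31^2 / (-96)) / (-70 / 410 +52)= -43829 / 204000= -0.21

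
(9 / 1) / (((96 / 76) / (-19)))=-1083 / 8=-135.38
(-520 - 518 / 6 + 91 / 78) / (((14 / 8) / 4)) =-29048 / 21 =-1383.24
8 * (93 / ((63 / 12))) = 992 / 7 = 141.71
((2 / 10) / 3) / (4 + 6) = 0.01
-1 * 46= -46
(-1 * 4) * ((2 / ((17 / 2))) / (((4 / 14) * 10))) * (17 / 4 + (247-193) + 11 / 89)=-19.23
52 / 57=0.91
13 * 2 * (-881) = -22906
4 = 4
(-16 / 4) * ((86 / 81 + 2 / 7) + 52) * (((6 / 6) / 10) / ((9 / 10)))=-120992 / 5103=-23.71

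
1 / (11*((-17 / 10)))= -10 / 187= -0.05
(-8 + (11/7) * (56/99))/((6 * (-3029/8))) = 256/81783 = 0.00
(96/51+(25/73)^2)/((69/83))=15035699/6250917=2.41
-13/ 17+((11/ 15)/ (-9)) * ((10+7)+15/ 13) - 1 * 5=-216122/ 29835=-7.24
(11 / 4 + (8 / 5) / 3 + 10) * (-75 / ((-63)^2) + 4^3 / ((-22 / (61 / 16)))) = -128859757 / 873180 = -147.58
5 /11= 0.45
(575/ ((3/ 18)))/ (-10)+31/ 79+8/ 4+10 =-26276/ 79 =-332.61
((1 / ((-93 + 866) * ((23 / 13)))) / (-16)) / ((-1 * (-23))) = -13 / 6542672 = -0.00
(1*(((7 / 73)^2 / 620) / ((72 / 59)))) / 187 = 2891 / 44484786720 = 0.00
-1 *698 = -698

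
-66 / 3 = -22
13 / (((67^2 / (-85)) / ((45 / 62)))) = -49725 / 278318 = -0.18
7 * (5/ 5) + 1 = 8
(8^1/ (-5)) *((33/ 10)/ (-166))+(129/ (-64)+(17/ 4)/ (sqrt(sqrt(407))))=-263451/ 132800+17 *407^(3/ 4)/ 1628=-1.04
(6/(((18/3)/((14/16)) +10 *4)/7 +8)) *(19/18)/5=931/10800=0.09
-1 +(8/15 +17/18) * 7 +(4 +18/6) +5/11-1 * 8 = 8711/990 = 8.80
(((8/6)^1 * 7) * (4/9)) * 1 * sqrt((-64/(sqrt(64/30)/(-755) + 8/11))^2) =11693440 * sqrt(30)/65959569 + 8025952000/21986523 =366.01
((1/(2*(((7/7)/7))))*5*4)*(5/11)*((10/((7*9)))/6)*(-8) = -2000/297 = -6.73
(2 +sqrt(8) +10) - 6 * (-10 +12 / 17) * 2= 2 * sqrt(2) +2100 / 17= 126.36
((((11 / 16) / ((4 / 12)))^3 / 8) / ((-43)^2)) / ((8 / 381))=13691997 / 484704256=0.03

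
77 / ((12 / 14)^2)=3773 / 36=104.81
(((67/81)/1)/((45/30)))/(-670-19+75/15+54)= -67/76545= -0.00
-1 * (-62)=62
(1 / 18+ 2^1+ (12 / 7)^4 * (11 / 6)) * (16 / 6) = 3092500 / 64827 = 47.70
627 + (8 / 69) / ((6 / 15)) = 43283 / 69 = 627.29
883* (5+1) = 5298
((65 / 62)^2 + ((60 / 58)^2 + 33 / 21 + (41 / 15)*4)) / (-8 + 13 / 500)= -124525456925 / 67668245127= -1.84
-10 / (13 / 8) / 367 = -80 / 4771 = -0.02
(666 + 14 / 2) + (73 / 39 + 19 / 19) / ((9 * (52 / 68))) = 3072803 / 4563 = 673.42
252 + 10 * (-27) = -18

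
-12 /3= -4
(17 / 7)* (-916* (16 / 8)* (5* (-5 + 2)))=467160 / 7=66737.14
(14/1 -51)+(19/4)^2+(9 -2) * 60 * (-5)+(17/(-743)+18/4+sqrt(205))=-25083209/11888+sqrt(205)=-2095.64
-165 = -165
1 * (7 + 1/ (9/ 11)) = 74/ 9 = 8.22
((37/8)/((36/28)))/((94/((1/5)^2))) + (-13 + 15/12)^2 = 11680217/84600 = 138.06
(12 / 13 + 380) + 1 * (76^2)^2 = 433713240 / 13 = 33362556.92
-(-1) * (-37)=-37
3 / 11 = 0.27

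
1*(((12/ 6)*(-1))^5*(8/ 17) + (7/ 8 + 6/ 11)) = -20403/ 1496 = -13.64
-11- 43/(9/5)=-314/9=-34.89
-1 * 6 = -6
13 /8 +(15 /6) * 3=73 /8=9.12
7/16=0.44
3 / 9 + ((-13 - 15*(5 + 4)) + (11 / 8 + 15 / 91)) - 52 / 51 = -147.15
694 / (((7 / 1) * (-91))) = -694 / 637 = -1.09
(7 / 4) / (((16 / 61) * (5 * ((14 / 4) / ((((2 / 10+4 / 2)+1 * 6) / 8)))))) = 2501 / 6400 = 0.39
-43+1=-42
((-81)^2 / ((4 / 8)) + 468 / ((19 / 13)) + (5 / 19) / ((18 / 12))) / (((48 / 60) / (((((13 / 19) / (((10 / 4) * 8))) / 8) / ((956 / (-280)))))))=-43578535 / 2070696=-21.05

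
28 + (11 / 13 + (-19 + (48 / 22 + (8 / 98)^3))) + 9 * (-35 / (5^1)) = -857534409 / 16823807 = -50.97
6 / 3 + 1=3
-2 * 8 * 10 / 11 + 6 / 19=-2974 / 209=-14.23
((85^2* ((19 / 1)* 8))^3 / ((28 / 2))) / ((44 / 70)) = 1655595857710000000 / 11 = 150508714337272727.27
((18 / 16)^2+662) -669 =-367 / 64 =-5.73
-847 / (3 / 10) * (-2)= 16940 / 3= 5646.67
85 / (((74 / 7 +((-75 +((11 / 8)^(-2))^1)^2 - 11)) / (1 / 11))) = 791945 / 568342924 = 0.00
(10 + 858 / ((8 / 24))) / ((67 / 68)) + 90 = 181742 / 67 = 2712.57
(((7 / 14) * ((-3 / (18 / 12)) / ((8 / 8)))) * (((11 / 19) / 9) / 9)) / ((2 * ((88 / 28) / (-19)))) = 7 / 324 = 0.02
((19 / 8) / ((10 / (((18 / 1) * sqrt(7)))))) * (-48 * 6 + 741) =77463 * sqrt(7) / 40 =5123.70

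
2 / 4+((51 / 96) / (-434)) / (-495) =3437297 / 6874560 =0.50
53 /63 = 0.84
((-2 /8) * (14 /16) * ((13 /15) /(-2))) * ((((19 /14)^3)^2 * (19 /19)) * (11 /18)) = 6727560983 /18587197440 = 0.36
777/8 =97.12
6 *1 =6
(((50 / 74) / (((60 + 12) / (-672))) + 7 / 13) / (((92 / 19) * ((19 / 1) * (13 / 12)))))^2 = 69272329 / 20683904761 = 0.00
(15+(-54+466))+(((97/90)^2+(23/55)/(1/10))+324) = 67390199/89100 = 756.34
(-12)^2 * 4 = 576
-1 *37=-37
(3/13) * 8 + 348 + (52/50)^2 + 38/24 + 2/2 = 353.51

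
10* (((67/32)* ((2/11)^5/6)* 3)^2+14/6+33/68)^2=278034967379223704740920245/3499645473639177167863602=79.45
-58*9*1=-522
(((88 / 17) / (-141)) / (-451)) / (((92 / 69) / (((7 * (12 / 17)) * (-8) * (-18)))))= 24192 / 556903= 0.04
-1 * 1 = -1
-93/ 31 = -3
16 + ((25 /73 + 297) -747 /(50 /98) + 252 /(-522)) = -60930451 /52925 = -1151.26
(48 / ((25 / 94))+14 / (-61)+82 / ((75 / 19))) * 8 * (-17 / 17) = -7357472 / 4575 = -1608.19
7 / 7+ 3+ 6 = 10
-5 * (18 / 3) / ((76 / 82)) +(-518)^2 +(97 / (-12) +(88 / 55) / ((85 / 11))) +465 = 26041754389 / 96900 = 268748.76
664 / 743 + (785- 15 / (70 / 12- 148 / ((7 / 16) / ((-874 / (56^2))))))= 785.74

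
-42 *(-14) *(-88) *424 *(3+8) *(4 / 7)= -137905152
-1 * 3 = -3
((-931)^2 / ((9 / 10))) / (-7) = -1238230 / 9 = -137581.11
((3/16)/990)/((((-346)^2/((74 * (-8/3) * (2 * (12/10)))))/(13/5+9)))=-1073/123457125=-0.00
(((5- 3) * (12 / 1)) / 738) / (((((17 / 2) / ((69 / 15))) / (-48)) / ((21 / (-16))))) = 1.11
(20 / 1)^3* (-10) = -80000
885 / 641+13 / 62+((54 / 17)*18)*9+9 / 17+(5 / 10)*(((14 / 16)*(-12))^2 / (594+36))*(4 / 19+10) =132885526053 / 256733320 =517.60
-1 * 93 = -93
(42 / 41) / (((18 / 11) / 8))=616 / 123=5.01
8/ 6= 4/ 3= 1.33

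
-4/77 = -0.05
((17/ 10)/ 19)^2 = 289/ 36100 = 0.01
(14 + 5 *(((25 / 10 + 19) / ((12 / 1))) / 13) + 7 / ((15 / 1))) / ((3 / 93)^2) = 14564.69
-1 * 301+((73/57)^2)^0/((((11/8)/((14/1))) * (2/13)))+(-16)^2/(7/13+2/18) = 33291/209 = 159.29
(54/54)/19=1/19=0.05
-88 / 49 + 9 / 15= -293 / 245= -1.20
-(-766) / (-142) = -383 / 71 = -5.39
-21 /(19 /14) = -294 /19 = -15.47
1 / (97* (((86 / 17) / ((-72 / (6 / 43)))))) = -1.05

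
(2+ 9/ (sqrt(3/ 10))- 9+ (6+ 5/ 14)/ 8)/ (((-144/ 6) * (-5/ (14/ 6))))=-139/ 1152+ 7 * sqrt(30)/ 120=0.20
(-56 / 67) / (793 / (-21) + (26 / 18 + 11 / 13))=45864 / 1946417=0.02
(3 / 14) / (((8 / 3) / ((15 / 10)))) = 27 / 224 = 0.12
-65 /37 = -1.76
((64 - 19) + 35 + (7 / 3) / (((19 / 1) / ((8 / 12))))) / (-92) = -6847 / 7866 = -0.87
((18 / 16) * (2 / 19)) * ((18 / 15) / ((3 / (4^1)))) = 18 / 95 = 0.19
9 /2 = 4.50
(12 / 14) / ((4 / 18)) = 27 / 7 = 3.86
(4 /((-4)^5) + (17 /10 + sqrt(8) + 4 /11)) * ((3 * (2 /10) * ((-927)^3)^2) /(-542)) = -1903705039559004867 * sqrt(2) /1355 - 55209349852250700147867 /38156800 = -3433804268954131.16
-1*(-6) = 6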